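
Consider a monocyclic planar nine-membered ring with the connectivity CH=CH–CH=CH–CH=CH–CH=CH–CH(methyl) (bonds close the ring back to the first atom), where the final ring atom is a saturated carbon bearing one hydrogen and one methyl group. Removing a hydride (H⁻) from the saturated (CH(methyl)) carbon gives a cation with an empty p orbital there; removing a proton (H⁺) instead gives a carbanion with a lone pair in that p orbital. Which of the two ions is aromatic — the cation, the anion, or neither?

Once that carbon is sp², every ring atom has a p orbital and both ions are fully conjugated.
Cation: 4 × 2 + 0 = 8 π electrons → 4(2), antiaromatic.
Anion: 4 × 2 + 2 = 10 π electrons → 4(2)+2, aromatic.

The anion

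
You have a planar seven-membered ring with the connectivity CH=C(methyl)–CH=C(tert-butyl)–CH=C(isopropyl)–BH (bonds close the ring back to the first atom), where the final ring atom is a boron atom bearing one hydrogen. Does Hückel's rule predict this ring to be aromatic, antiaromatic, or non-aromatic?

All ring atoms are sp² and supply a p orbital to the ring (each doubly-bonded ring atom is sp² with one p-orbital electron; the boron has an empty p orbital); the conjugation is uninterrupted.
Adding the contributions, 3 × 2 = 6 from the double-bond units + 0 from the BH atom = 6.
6 = 4(1) + 2, which satisfies Hückel's 4n+2 rule.

Aromatic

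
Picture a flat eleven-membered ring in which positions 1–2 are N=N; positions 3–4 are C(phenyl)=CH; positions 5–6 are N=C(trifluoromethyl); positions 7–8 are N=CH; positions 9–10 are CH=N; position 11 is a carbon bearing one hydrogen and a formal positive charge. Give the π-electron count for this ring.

Check conjugation: the double-bond atoms are sp², each contributing one p electron; the doubly-bonded nitrogens are pyridine-type — their lone pairs lie in the ring plane, leaving one electron in the p orbital; the carbocation has an empty p orbital — every position has a p orbital, so the cyclic π system is continuous.
Adding the contributions, 5 × 2 = 10 from the double-bond units + 0 from the CH(+) atom = 10.

10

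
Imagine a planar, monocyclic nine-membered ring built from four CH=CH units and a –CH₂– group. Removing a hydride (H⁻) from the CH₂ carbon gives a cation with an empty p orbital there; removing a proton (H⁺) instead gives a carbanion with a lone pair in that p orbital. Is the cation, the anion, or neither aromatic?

The anion

In both ions every ring atom is sp² and contributes a p orbital, so both rings are fully conjugated.
Cation: 4 × 2 + 0 = 8 π electrons → 4(2), antiaromatic.
Anion: 4 × 2 + 2 = 10 π electrons → 4(2)+2, aromatic.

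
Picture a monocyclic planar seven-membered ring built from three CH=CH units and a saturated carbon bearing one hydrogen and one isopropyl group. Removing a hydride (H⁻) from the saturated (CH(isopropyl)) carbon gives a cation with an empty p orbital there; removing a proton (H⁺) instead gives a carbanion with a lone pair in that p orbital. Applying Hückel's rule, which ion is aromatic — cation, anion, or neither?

The cation

Both ions have a continuous loop of p orbitals — each ring atom is sp².
Cation: 3 × 2 + 0 = 6 π electrons → 4(1)+2, aromatic.
Anion: 3 × 2 + 2 = 8 π electrons → 4(2), antiaromatic.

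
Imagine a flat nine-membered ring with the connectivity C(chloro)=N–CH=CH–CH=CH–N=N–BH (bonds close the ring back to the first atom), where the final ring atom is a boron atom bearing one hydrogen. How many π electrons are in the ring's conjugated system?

8

The p orbitals form a continuous loop: the double-bond atoms are sp², each contributing one p electron; the doubly-bonded nitrogens are pyridine-type — their lone pairs lie in the ring plane, leaving one electron in the p orbital; the boron has an empty p orbital. The ring is fully conjugated.
Adding the contributions, 4 × 2 = 8 from the double-bond units + 0 from the BH atom = 8.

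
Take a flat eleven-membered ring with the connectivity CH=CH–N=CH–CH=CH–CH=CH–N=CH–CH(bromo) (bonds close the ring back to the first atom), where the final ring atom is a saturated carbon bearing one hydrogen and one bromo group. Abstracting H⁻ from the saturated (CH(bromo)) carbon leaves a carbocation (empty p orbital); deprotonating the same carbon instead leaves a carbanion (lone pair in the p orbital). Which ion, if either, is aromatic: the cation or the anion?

In both ions every ring atom is sp² and contributes a p orbital, so both rings are fully conjugated.
Cation: 5 × 2 + 0 = 10 π electrons → 4(2)+2, aromatic.
Anion: 5 × 2 + 2 = 12 π electrons → 4(3), antiaromatic.

The cation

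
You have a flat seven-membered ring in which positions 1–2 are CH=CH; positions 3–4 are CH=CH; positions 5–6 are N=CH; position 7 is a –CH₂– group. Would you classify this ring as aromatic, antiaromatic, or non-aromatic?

Non-aromatic

Because the tetrahedral CH₂ carbon is sp³ and has no p orbital in the ring π system at the CH2 position, the π system cannot extend all the way around the ring.
Hückel's rule only applies to fully conjugated rings, so this one is simply non-aromatic.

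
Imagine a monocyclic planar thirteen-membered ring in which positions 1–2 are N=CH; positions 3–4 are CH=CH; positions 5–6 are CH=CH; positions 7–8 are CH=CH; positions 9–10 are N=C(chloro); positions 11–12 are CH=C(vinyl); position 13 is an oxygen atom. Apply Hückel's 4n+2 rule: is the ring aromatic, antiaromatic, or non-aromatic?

Aromatic

The p orbitals form a continuous loop: the double-bond atoms are sp², each contributing one p electron; each =N– nitrogen is pyridine-type (lone pair in the sp² plane, one electron in the p orbital); the oxygen donates one lone pair from its p orbital. The ring is fully conjugated.
π-electron count: 6 × 2 = 12 from the double-bond units + 2 from the O atom = 14.
Since 14 = 4·3 + 2, the ring meets the 4n+2 criterion.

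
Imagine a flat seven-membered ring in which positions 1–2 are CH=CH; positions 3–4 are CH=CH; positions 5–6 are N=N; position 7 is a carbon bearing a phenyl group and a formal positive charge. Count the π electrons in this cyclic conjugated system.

The p orbitals form a continuous loop: every atom in a ring double bond is sp² and brings one electron to the p orbital; each sp² =N– keeps its lone pair in-plane and puts one electron into the π system; the carbocation has an empty p orbital. The ring is fully conjugated.
π-electron count: 3 × 2 = 6 from the double-bond units + 0 from the C(phenyl)(+) atom = 6.

6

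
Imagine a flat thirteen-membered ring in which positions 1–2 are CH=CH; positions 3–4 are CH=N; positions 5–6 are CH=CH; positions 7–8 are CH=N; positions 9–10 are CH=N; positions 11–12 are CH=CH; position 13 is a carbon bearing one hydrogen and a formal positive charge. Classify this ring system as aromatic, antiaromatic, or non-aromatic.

The p orbitals form a continuous loop: every atom in a ring double bond is sp² and brings one electron to the p orbital; each =N– nitrogen is pyridine-type (lone pair in the sp² plane, one electron in the p orbital); the carbocation has an empty p orbital. The ring is fully conjugated.
Tallying contributions gives 6 × 2 = 12 from the double-bond units + 0 from the CH(+) atom = 12.
12 = 4(3); a planar, fully conjugated 4n system is antiaromatic.

Antiaromatic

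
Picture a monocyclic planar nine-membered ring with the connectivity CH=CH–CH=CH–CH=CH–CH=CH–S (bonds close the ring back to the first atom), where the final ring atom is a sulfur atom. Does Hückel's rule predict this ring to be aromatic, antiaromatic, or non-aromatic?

All ring atoms are sp² and supply a p orbital to the ring (each doubly-bonded ring atom is sp² with one p-orbital electron; the sulfur donates one lone pair from its p orbital); the conjugation is uninterrupted.
π-electron count: 4 × 2 = 8 from the double-bond units + 2 from the S atom = 10.
Since 10 = 4·2 + 2, the ring meets the 4n+2 criterion.

Aromatic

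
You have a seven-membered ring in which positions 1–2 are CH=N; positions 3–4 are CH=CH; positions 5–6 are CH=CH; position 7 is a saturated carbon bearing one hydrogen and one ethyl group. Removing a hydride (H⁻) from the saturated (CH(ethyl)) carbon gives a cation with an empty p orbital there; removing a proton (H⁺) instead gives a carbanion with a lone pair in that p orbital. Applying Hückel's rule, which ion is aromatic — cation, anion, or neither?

In either ion the ring is fully conjugated: every atom, including the new sp² carbon, supplies a p orbital.
Cation: 3 × 2 + 0 = 6 π electrons → 4(1)+2, aromatic.
Anion: 3 × 2 + 2 = 8 π electrons → 4(2), antiaromatic.

The cation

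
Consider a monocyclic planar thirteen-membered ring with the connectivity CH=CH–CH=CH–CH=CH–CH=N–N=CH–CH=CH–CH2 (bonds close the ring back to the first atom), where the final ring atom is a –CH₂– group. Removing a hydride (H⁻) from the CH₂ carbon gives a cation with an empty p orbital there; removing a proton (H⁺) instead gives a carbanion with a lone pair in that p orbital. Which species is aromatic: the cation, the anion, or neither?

The anion

Both ions have a continuous loop of p orbitals — each ring atom is sp².
Cation: 6 × 2 + 0 = 12 π electrons → 4(3), antiaromatic.
Anion: 6 × 2 + 2 = 14 π electrons → 4(3)+2, aromatic.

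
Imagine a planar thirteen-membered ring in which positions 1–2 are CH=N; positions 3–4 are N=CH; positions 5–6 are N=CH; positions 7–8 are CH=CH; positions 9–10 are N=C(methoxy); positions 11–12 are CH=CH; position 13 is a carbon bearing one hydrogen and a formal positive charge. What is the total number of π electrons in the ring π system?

All ring atoms are sp² and supply a p orbital to the ring (every atom in a ring double bond is sp² and brings one electron to the p orbital; each =N– nitrogen is pyridine-type (lone pair in the sp² plane, one electron in the p orbital); the carbocation has an empty p orbital); the conjugation is uninterrupted.
Adding the contributions, 6 × 2 = 12 from the double-bond units + 0 from the CH(+) atom = 12.

12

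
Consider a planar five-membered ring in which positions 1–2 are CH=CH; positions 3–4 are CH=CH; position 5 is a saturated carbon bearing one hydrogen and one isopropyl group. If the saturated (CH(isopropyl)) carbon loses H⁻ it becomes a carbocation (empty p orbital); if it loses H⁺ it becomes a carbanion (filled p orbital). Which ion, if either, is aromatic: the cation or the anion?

Once that carbon is sp², every ring atom has a p orbital and both ions are fully conjugated.
Cation: 2 × 2 + 0 = 4 π electrons → 4(1), antiaromatic.
Anion: 2 × 2 + 2 = 6 π electrons → 4(1)+2, aromatic.

The anion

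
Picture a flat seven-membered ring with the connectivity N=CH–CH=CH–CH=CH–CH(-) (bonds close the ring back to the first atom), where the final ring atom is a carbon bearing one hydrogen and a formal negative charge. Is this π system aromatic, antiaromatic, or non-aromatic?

Antiaromatic

Every ring atom contributes a p orbital perpendicular to the ring (the double-bond atoms are sp², each contributing one p electron; each sp² =N– keeps its lone pair in-plane and puts one electron into the π system; the carbanion's lone pair occupies the p orbital), so the π system is cyclic and fully conjugated.
Counting π electrons: 3 × 2 = 6 from the double-bond units + 2 from the CH(-) atom = 8.
A 4n π count (8, n = 2) in a planar conjugated ring means antiaromatic.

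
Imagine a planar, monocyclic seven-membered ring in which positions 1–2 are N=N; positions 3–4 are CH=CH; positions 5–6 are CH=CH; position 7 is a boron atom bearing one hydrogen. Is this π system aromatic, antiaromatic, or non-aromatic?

Aromatic

The p orbitals form a continuous loop: the double-bond atoms are sp², each contributing one p electron; the doubly-bonded nitrogens are pyridine-type — their lone pairs lie in the ring plane, leaving one electron in the p orbital; the boron has an empty p orbital. The ring is fully conjugated.
π-electron count: 3 × 2 = 6 from the double-bond units + 0 from the BH atom = 6.
Since 6 = 4·1 + 2, the ring meets the 4n+2 criterion.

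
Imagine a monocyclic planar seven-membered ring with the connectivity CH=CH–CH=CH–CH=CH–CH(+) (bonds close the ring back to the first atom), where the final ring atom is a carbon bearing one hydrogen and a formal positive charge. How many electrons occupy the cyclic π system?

6

Every ring atom contributes a p orbital perpendicular to the ring (every atom in a ring double bond is sp² and brings one electron to the p orbital; the carbocation has an empty p orbital), so the π system is cyclic and fully conjugated.
π-electron count: 3 × 2 = 6 from the double-bond units + 0 from the CH(+) atom = 6.
(The species described is the tropylium cation.)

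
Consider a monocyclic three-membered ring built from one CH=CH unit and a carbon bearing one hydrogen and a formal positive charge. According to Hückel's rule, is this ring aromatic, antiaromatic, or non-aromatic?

Aromatic

Every ring atom contributes a p orbital perpendicular to the ring (every atom in a ring double bond is sp² and brings one electron to the p orbital; the carbocation has an empty p orbital), so the π system is cyclic and fully conjugated.
Counting π electrons: 1 × 2 = 2 from the double-bond unit + 0 from the CH(+) atom = 2.
With 2 π electrons (n = 0), the Hückel 4n+2 condition holds.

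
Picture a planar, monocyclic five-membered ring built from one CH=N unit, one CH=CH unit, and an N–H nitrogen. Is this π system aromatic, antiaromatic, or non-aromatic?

The p orbitals form a continuous loop: the double-bond atoms are sp², each contributing one p electron; each sp² =N– keeps its lone pair in-plane and puts one electron into the π system; the pyrrole-type nitrogen donates its lone pair from the p orbital. The ring is fully conjugated.
Adding the contributions, 2 × 2 = 4 from the double-bond units + 2 from the NH atom = 6.
6 = 4(1) + 2, which satisfies Hückel's 4n+2 rule.

Aromatic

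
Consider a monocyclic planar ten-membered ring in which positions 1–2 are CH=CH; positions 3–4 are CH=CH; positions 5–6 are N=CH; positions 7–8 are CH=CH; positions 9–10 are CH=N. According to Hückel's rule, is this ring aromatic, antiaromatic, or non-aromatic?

Aromatic

The p orbitals form a continuous loop: each doubly-bonded ring atom is sp² with one p-orbital electron; each sp² =N– keeps its lone pair in-plane and puts one electron into the π system. The ring is fully conjugated.
π-electron count: 5 × 2 = 10 from the 5 double-bond units.
10 = 4(2) + 2, which satisfies Hückel's 4n+2 rule.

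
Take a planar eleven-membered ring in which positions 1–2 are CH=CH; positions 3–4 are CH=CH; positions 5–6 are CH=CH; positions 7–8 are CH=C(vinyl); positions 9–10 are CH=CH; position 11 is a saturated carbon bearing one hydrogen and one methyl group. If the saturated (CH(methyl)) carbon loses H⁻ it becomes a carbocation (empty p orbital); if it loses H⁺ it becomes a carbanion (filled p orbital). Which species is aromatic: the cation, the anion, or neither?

The cation

Once that carbon is sp², every ring atom has a p orbital and both ions are fully conjugated.
Cation: 5 × 2 + 0 = 10 π electrons → 4(2)+2, aromatic.
Anion: 5 × 2 + 2 = 12 π electrons → 4(3), antiaromatic.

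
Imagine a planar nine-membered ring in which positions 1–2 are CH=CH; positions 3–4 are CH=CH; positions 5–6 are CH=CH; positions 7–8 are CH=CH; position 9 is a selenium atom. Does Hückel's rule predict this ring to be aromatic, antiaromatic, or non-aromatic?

Aromatic

The p orbitals form a continuous loop: every atom in a ring double bond is sp² and brings one electron to the p orbital; the selenium donates one lone pair from its p orbital. The ring is fully conjugated.
π-electron count: 4 × 2 = 8 from the double-bond units + 2 from the Se atom = 10.
With 10 π electrons (n = 2), the Hückel 4n+2 condition holds.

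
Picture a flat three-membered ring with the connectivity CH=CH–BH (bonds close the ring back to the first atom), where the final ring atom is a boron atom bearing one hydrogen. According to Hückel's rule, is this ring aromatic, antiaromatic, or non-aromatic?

Aromatic

Every ring atom contributes a p orbital perpendicular to the ring (every atom in a ring double bond is sp² and brings one electron to the p orbital; the boron has an empty p orbital), so the π system is cyclic and fully conjugated.
Adding the contributions, 1 × 2 = 2 from the double-bond unit + 0 from the BH atom = 2.
Since 2 = 4·0 + 2, the ring meets the 4n+2 criterion.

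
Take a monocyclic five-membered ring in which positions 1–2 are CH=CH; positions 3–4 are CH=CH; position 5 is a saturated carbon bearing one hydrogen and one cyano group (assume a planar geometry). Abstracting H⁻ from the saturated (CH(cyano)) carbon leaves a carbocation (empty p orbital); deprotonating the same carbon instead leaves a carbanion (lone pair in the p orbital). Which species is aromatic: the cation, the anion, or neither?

The anion

Once that carbon is sp², every ring atom has a p orbital and both ions are fully conjugated.
Cation: 2 × 2 + 0 = 4 π electrons → 4(1), antiaromatic.
Anion: 2 × 2 + 2 = 6 π electrons → 4(1)+2, aromatic.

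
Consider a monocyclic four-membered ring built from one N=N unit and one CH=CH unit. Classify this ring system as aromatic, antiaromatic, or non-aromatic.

Antiaromatic

The p orbitals form a continuous loop: each doubly-bonded ring atom is sp² with one p-orbital electron; each sp² =N– keeps its lone pair in-plane and puts one electron into the π system. The ring is fully conjugated.
π-electron count: 2 × 2 = 4 from the 2 double-bond units.
4 = 4(1); a planar, fully conjugated 4n system is antiaromatic.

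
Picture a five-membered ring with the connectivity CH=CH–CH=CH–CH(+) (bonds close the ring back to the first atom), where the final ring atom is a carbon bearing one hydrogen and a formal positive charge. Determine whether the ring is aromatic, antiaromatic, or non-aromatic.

Antiaromatic

Check conjugation: each doubly-bonded ring atom is sp² with one p-orbital electron; the carbocation has an empty p orbital — every position has a p orbital, so the cyclic π system is continuous.
Counting π electrons: 2 × 2 = 4 from the double-bond units + 0 from the CH(+) atom = 4.
4 is a 4n count (n = 1), so the planar conjugated ring is antiaromatic.
(The species described is the cyclopentadienyl cation.)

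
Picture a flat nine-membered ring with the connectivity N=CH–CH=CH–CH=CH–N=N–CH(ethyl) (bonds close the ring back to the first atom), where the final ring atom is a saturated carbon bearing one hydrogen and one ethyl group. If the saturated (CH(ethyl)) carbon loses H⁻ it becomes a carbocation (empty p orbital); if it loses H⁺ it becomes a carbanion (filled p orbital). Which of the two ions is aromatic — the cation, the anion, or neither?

Both ions have a continuous loop of p orbitals — each ring atom is sp².
Cation: 4 × 2 + 0 = 8 π electrons → 4(2), antiaromatic.
Anion: 4 × 2 + 2 = 10 π electrons → 4(2)+2, aromatic.

The anion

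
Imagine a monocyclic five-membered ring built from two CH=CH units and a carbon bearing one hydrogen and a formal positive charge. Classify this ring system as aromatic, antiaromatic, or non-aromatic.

Antiaromatic

Every ring atom contributes a p orbital perpendicular to the ring (each doubly-bonded ring atom is sp² with one p-orbital electron; the carbocation has an empty p orbital), so the π system is cyclic and fully conjugated.
Tallying contributions gives 2 × 2 = 4 from the double-bond units + 0 from the CH(+) atom = 4.
With 4 = 4·1 π electrons, Hückel's rule classifies the planar ring as antiaromatic.
(This ring is the cyclopentadienyl cation.)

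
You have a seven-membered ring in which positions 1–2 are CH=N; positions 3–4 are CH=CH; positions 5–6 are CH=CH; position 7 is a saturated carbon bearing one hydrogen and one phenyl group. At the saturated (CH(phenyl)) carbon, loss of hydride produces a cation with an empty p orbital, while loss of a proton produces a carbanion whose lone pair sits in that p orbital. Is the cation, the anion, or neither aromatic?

In both ions every ring atom is sp² and contributes a p orbital, so both rings are fully conjugated.
Cation: 3 × 2 + 0 = 6 π electrons → 4(1)+2, aromatic.
Anion: 3 × 2 + 2 = 8 π electrons → 4(2), antiaromatic.

The cation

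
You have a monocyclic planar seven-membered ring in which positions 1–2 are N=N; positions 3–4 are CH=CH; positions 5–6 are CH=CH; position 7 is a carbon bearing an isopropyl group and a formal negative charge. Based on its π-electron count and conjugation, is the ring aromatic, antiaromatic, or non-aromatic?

Every ring atom contributes a p orbital perpendicular to the ring (the double-bond atoms are sp², each contributing one p electron; each sp² =N– keeps its lone pair in-plane and puts one electron into the π system; the carbanion's lone pair occupies the p orbital), so the π system is cyclic and fully conjugated.
Adding the contributions, 3 × 2 = 6 from the double-bond units + 2 from the C(isopropyl)(-) atom = 8.
A 4n π count (8, n = 2) in a planar conjugated ring means antiaromatic.

Antiaromatic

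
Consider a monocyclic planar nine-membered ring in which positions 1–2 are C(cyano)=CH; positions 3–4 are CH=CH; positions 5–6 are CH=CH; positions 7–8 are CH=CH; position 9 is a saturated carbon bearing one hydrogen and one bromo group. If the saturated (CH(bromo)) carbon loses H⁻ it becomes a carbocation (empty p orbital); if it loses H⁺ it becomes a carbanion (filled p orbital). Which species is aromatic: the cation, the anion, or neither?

Once that carbon is sp², every ring atom has a p orbital and both ions are fully conjugated.
Cation: 4 × 2 + 0 = 8 π electrons → 4(2), antiaromatic.
Anion: 4 × 2 + 2 = 10 π electrons → 4(2)+2, aromatic.

The anion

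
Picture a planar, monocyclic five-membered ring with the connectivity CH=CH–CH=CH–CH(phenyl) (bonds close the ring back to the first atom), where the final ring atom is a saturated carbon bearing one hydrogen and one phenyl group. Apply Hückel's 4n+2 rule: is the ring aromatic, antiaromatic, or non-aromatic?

Because that saturated carbon is sp³ and has no p orbital in the ring π system at the CH(phenyl) position, the π system cannot extend all the way around the ring.
Without a continuous loop of overlapping p orbitals the Hückel electron count never comes into play.

Non-aromatic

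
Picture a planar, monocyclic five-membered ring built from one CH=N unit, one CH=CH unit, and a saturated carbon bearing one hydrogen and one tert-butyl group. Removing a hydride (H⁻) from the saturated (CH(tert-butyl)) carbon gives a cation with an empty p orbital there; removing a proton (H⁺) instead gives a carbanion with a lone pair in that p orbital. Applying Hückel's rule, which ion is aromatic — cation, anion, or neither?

The anion

Both ions have a continuous loop of p orbitals — each ring atom is sp².
Cation: 2 × 2 + 0 = 4 π electrons → 4(1), antiaromatic.
Anion: 2 × 2 + 2 = 6 π electrons → 4(1)+2, aromatic.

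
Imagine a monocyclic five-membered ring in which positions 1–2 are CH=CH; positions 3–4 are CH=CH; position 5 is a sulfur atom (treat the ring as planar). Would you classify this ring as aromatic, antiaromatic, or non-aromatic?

Aromatic

The p orbitals form a continuous loop: the double-bond atoms are sp², each contributing one p electron; the sulfur donates one lone pair from its p orbital. The ring is fully conjugated.
Tallying contributions gives 2 × 2 = 4 from the double-bond units + 2 from the S atom = 6.
With 6 π electrons (n = 1), the Hückel 4n+2 condition holds.
(This ring is thiophene.)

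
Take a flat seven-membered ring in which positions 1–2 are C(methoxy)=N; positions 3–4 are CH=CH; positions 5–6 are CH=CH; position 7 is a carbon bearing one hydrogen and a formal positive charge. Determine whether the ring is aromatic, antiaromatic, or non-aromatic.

Aromatic

Check conjugation: every atom in a ring double bond is sp² and brings one electron to the p orbital; the doubly-bonded nitrogens are pyridine-type — their lone pairs lie in the ring plane, leaving one electron in the p orbital; the carbocation has an empty p orbital — every position has a p orbital, so the cyclic π system is continuous.
Tallying contributions gives 3 × 2 = 6 from the double-bond units + 0 from the CH(+) atom = 6.
6 = 4(1) + 2, which satisfies Hückel's 4n+2 rule.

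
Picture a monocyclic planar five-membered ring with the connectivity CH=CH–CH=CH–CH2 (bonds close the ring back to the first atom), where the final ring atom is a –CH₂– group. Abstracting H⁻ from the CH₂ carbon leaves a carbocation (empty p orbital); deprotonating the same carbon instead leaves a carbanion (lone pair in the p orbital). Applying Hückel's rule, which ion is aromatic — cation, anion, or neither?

Once that carbon is sp², every ring atom has a p orbital and both ions are fully conjugated.
Cation: 2 × 2 + 0 = 4 π electrons → 4(1), antiaromatic.
Anion: 2 × 2 + 2 = 6 π electrons → 4(1)+2, aromatic.

The anion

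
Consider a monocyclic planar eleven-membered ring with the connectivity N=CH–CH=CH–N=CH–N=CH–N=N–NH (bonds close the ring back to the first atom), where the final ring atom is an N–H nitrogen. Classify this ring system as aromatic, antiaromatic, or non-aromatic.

Antiaromatic

The p orbitals form a continuous loop: the double-bond atoms are sp², each contributing one p electron; the doubly-bonded nitrogens are pyridine-type — their lone pairs lie in the ring plane, leaving one electron in the p orbital; the pyrrole-type nitrogen donates its lone pair from the p orbital. The ring is fully conjugated.
Tallying contributions gives 5 × 2 = 10 from the double-bond units + 2 from the NH atom = 12.
A 4n π count (12, n = 3) in a planar conjugated ring means antiaromatic.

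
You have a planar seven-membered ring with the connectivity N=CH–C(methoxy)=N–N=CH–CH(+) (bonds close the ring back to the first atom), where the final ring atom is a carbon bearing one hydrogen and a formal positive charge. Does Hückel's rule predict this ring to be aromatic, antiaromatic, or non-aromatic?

Aromatic

Check conjugation: the double-bond atoms are sp², each contributing one p electron; each =N– nitrogen is pyridine-type (lone pair in the sp² plane, one electron in the p orbital); the carbocation has an empty p orbital — every position has a p orbital, so the cyclic π system is continuous.
π-electron count: 3 × 2 = 6 from the double-bond units + 0 from the CH(+) atom = 6.
That gives a 4n+2 count (6, n = 1).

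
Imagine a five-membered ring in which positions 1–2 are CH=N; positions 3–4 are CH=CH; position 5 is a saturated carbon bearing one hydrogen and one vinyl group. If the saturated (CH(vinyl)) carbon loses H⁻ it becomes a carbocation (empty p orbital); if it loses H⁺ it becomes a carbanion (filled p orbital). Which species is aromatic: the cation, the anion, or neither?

In both ions every ring atom is sp² and contributes a p orbital, so both rings are fully conjugated.
Cation: 2 × 2 + 0 = 4 π electrons → 4(1), antiaromatic.
Anion: 2 × 2 + 2 = 6 π electrons → 4(1)+2, aromatic.

The anion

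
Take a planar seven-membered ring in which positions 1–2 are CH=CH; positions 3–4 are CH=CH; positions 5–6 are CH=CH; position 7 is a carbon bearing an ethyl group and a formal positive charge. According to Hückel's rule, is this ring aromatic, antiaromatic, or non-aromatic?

All ring atoms are sp² and supply a p orbital to the ring (the double-bond atoms are sp², each contributing one p electron; the carbocation has an empty p orbital); the conjugation is uninterrupted.
Counting π electrons: 3 × 2 = 6 from the double-bond units + 0 from the C(ethyl)(+) atom = 6.
That gives a 4n+2 count (6, n = 1).

Aromatic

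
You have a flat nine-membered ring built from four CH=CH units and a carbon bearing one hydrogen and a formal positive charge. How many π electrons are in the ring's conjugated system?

All ring atoms are sp² and supply a p orbital to the ring (each doubly-bonded ring atom is sp² with one p-orbital electron; the carbocation has an empty p orbital); the conjugation is uninterrupted.
Adding the contributions, 4 × 2 = 8 from the double-bond units + 0 from the CH(+) atom = 8.

8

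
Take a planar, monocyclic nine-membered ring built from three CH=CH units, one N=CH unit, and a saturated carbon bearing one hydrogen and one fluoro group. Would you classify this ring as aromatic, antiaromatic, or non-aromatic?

Non-aromatic

Because that saturated carbon is sp³ and has no p orbital in the ring π system at the CH(fluoro) position, the π system cannot extend all the way around the ring.
Broken conjugation rules out both aromaticity and antiaromaticity.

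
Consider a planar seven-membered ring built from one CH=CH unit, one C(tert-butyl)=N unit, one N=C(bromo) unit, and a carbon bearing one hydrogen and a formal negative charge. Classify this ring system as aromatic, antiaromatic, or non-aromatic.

Check conjugation: each doubly-bonded ring atom is sp² with one p-orbital electron; each =N– nitrogen is pyridine-type (lone pair in the sp² plane, one electron in the p orbital); the carbanion's lone pair occupies the p orbital — every position has a p orbital, so the cyclic π system is continuous.
π-electron count: 3 × 2 = 6 from the double-bond units + 2 from the CH(-) atom = 8.
A 4n π count (8, n = 2) in a planar conjugated ring means antiaromatic.

Antiaromatic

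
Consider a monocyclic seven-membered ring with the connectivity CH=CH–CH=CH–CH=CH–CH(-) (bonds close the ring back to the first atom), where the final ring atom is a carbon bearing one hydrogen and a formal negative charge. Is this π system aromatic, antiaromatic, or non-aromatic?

Antiaromatic

All ring atoms are sp² and supply a p orbital to the ring (each doubly-bonded ring atom is sp² with one p-orbital electron; the carbanion's lone pair occupies the p orbital); the conjugation is uninterrupted.
Tallying contributions gives 3 × 2 = 6 from the double-bond units + 2 from the CH(-) atom = 8.
With 8 = 4·2 π electrons, Hückel's rule classifies the planar ring as antiaromatic.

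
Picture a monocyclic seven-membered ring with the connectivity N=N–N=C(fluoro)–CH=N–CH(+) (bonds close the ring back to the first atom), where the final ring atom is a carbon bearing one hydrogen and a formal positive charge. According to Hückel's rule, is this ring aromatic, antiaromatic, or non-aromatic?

Check conjugation: each doubly-bonded ring atom is sp² with one p-orbital electron; each =N– nitrogen is pyridine-type (lone pair in the sp² plane, one electron in the p orbital); the carbocation has an empty p orbital — every position has a p orbital, so the cyclic π system is continuous.
Adding the contributions, 3 × 2 = 6 from the double-bond units + 0 from the CH(+) atom = 6.
With 6 π electrons (n = 1), the Hückel 4n+2 condition holds.

Aromatic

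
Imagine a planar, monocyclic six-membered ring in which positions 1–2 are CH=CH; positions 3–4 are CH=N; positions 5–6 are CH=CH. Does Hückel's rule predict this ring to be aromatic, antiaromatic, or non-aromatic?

Aromatic

The p orbitals form a continuous loop: each doubly-bonded ring atom is sp² with one p-orbital electron; each sp² =N– keeps its lone pair in-plane and puts one electron into the π system. The ring is fully conjugated.
Adding the contributions, 3 × 2 = 6 from the 3 double-bond units.
That gives a 4n+2 count (6, n = 1).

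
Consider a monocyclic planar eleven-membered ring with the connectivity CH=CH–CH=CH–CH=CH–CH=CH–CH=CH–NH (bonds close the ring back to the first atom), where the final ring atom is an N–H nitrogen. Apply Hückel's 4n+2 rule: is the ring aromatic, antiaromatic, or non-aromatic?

Antiaromatic

All ring atoms are sp² and supply a p orbital to the ring (every atom in a ring double bond is sp² and brings one electron to the p orbital; the pyrrole-type nitrogen donates its lone pair from the p orbital); the conjugation is uninterrupted.
π-electron count: 5 × 2 = 10 from the double-bond units + 2 from the NH atom = 12.
12 = 4(3); a planar, fully conjugated 4n system is antiaromatic.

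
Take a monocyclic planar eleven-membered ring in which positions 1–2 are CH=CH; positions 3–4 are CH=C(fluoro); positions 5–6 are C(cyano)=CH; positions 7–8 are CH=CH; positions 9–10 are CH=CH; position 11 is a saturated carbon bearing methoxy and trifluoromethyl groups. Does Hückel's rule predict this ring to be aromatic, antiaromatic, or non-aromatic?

The C(methoxy)(trifluoromethyl) position has four σ bonds — that saturated carbon is sp³ and has no p orbital in the ring π system — so the cyclic conjugation is interrupted.
Hückel's rule only applies to fully conjugated rings, so this one is simply non-aromatic.

Non-aromatic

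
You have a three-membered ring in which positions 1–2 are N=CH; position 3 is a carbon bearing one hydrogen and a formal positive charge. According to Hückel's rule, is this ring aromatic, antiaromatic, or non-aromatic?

Aromatic

Every ring atom contributes a p orbital perpendicular to the ring (the double-bond atoms are sp², each contributing one p electron; each =N– nitrogen is pyridine-type (lone pair in the sp² plane, one electron in the p orbital); the carbocation has an empty p orbital), so the π system is cyclic and fully conjugated.
π-electron count: 1 × 2 = 2 from the double-bond unit + 0 from the CH(+) atom = 2.
That gives a 4n+2 count (2, n = 0).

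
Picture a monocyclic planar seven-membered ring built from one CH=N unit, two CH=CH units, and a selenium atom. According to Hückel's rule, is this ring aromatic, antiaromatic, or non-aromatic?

Antiaromatic

Check conjugation: every atom in a ring double bond is sp² and brings one electron to the p orbital; the doubly-bonded nitrogens are pyridine-type — their lone pairs lie in the ring plane, leaving one electron in the p orbital; the selenium donates one lone pair from its p orbital — every position has a p orbital, so the cyclic π system is continuous.
Adding the contributions, 3 × 2 = 6 from the double-bond units + 2 from the Se atom = 8.
With 8 = 4·2 π electrons, Hückel's rule classifies the planar ring as antiaromatic.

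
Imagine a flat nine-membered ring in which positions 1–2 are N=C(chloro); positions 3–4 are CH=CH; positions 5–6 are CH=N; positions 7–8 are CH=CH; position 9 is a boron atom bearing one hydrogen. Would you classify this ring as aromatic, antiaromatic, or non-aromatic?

Antiaromatic

Every ring atom contributes a p orbital perpendicular to the ring (the double-bond atoms are sp², each contributing one p electron; the doubly-bonded nitrogens are pyridine-type — their lone pairs lie in the ring plane, leaving one electron in the p orbital; the boron has an empty p orbital), so the π system is cyclic and fully conjugated.
π-electron count: 4 × 2 = 8 from the double-bond units + 0 from the BH atom = 8.
8 = 4(2); a planar, fully conjugated 4n system is antiaromatic.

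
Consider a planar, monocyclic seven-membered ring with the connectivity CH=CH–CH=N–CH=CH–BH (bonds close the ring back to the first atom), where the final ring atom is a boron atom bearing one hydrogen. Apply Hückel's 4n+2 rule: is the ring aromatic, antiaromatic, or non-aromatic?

Aromatic

Every ring atom contributes a p orbital perpendicular to the ring (each doubly-bonded ring atom is sp² with one p-orbital electron; each sp² =N– keeps its lone pair in-plane and puts one electron into the π system; the boron has an empty p orbital), so the π system is cyclic and fully conjugated.
Counting π electrons: 3 × 2 = 6 from the double-bond units + 0 from the BH atom = 6.
That gives a 4n+2 count (6, n = 1).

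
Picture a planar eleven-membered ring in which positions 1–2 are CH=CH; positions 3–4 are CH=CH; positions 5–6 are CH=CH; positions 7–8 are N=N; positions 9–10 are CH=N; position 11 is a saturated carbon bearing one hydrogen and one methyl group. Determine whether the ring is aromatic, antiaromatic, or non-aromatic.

At the CH(methyl) position, that saturated carbon is sp³ and has no p orbital in the ring π system; the ring's p-orbital overlap is broken there.
A ring that is not fully conjugated cannot be aromatic or antiaromatic regardless of its π-electron count.

Non-aromatic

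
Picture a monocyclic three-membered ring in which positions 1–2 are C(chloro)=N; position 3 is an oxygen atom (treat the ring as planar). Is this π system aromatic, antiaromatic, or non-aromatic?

Every ring atom contributes a p orbital perpendicular to the ring (the double-bond atoms are sp², each contributing one p electron; each =N– nitrogen is pyridine-type (lone pair in the sp² plane, one electron in the p orbital); the oxygen donates one lone pair from its p orbital), so the π system is cyclic and fully conjugated.
Tallying contributions gives 1 × 2 = 2 from the double-bond unit + 2 from the O atom = 4.
4 is a 4n count (n = 1), so the planar conjugated ring is antiaromatic.

Antiaromatic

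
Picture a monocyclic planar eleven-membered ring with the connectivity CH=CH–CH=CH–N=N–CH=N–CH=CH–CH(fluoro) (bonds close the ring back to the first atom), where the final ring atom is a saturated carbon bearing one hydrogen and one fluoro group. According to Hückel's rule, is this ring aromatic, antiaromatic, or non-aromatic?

The CH(fluoro) carbon is saturated: that saturated carbon is sp³ and has no p orbital in the ring π system. Conjugation is not continuous around the ring.
Broken conjugation rules out both aromaticity and antiaromaticity.

Non-aromatic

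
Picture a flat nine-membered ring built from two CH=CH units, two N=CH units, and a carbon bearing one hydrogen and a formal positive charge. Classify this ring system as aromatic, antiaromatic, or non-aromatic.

Antiaromatic

All ring atoms are sp² and supply a p orbital to the ring (the double-bond atoms are sp², each contributing one p electron; each =N– nitrogen is pyridine-type (lone pair in the sp² plane, one electron in the p orbital); the carbocation has an empty p orbital); the conjugation is uninterrupted.
Adding the contributions, 4 × 2 = 8 from the double-bond units + 0 from the CH(+) atom = 8.
8 is a 4n count (n = 2), so the planar conjugated ring is antiaromatic.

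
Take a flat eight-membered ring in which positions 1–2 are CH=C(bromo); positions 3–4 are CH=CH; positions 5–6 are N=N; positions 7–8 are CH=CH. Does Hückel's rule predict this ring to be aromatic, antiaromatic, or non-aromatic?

The p orbitals form a continuous loop: each doubly-bonded ring atom is sp² with one p-orbital electron; the doubly-bonded nitrogens are pyridine-type — their lone pairs lie in the ring plane, leaving one electron in the p orbital. The ring is fully conjugated.
Adding the contributions, 4 × 2 = 8 from the 4 double-bond units.
8 is a 4n count (n = 2), so the planar conjugated ring is antiaromatic.

Antiaromatic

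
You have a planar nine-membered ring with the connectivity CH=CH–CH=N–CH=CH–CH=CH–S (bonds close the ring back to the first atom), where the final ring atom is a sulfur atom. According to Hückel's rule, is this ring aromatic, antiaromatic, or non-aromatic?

Aromatic

Every ring atom contributes a p orbital perpendicular to the ring (the double-bond atoms are sp², each contributing one p electron; each sp² =N– keeps its lone pair in-plane and puts one electron into the π system; the sulfur donates one lone pair from its p orbital), so the π system is cyclic and fully conjugated.
π-electron count: 4 × 2 = 8 from the double-bond units + 2 from the S atom = 10.
That gives a 4n+2 count (10, n = 2).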